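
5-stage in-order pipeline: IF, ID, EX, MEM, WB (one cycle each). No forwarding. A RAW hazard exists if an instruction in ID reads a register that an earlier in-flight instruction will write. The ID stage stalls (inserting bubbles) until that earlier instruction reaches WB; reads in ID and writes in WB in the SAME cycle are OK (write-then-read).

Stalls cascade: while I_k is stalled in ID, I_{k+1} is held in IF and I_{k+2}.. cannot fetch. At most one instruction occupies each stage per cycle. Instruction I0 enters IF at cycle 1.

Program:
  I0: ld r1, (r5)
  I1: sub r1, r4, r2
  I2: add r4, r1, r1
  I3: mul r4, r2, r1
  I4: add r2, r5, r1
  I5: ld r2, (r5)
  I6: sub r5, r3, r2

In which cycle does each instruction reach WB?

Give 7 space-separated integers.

I0 ld r1 <- r5: IF@1 ID@2 stall=0 (-) EX@3 MEM@4 WB@5
I1 sub r1 <- r4,r2: IF@2 ID@3 stall=0 (-) EX@4 MEM@5 WB@6
I2 add r4 <- r1,r1: IF@3 ID@4 stall=2 (RAW on I1.r1 (WB@6)) EX@7 MEM@8 WB@9
I3 mul r4 <- r2,r1: IF@4 ID@7 stall=0 (-) EX@8 MEM@9 WB@10
I4 add r2 <- r5,r1: IF@7 ID@8 stall=0 (-) EX@9 MEM@10 WB@11
I5 ld r2 <- r5: IF@8 ID@9 stall=0 (-) EX@10 MEM@11 WB@12
I6 sub r5 <- r3,r2: IF@9 ID@10 stall=2 (RAW on I5.r2 (WB@12)) EX@13 MEM@14 WB@15

Answer: 5 6 9 10 11 12 15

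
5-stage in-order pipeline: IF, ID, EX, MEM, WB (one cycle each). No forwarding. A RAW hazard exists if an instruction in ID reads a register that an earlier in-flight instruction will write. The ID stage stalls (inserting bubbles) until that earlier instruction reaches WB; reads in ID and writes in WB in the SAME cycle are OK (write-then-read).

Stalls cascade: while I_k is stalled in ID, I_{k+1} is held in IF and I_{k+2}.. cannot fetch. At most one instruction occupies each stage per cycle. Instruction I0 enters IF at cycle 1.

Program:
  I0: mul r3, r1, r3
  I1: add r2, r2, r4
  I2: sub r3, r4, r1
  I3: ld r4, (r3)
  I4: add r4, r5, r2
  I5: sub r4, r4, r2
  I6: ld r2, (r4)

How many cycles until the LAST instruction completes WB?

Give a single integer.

I0 mul r3 <- r1,r3: IF@1 ID@2 stall=0 (-) EX@3 MEM@4 WB@5
I1 add r2 <- r2,r4: IF@2 ID@3 stall=0 (-) EX@4 MEM@5 WB@6
I2 sub r3 <- r4,r1: IF@3 ID@4 stall=0 (-) EX@5 MEM@6 WB@7
I3 ld r4 <- r3: IF@4 ID@5 stall=2 (RAW on I2.r3 (WB@7)) EX@8 MEM@9 WB@10
I4 add r4 <- r5,r2: IF@5 ID@8 stall=0 (-) EX@9 MEM@10 WB@11
I5 sub r4 <- r4,r2: IF@8 ID@9 stall=2 (RAW on I4.r4 (WB@11)) EX@12 MEM@13 WB@14
I6 ld r2 <- r4: IF@9 ID@12 stall=2 (RAW on I5.r4 (WB@14)) EX@15 MEM@16 WB@17

Answer: 17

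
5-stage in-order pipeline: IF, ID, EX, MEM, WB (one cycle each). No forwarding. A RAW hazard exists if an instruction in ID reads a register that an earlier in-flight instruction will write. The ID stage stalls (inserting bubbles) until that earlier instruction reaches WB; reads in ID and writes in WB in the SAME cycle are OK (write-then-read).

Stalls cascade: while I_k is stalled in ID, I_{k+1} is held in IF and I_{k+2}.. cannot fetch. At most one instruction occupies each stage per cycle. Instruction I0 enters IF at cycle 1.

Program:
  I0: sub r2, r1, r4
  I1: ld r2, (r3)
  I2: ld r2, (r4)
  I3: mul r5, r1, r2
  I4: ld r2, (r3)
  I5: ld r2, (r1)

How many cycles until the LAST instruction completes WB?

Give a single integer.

Answer: 12

Derivation:
I0 sub r2 <- r1,r4: IF@1 ID@2 stall=0 (-) EX@3 MEM@4 WB@5
I1 ld r2 <- r3: IF@2 ID@3 stall=0 (-) EX@4 MEM@5 WB@6
I2 ld r2 <- r4: IF@3 ID@4 stall=0 (-) EX@5 MEM@6 WB@7
I3 mul r5 <- r1,r2: IF@4 ID@5 stall=2 (RAW on I2.r2 (WB@7)) EX@8 MEM@9 WB@10
I4 ld r2 <- r3: IF@5 ID@8 stall=0 (-) EX@9 MEM@10 WB@11
I5 ld r2 <- r1: IF@8 ID@9 stall=0 (-) EX@10 MEM@11 WB@12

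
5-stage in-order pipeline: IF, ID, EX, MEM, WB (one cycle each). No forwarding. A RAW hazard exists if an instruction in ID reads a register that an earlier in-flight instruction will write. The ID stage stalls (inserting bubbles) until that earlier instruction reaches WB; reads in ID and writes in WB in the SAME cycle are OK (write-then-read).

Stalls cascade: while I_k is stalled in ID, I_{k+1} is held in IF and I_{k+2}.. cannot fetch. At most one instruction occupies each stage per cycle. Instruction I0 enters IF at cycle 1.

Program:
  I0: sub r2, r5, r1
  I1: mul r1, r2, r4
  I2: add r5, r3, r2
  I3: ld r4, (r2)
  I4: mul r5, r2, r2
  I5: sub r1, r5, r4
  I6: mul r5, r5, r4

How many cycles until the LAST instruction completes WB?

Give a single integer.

I0 sub r2 <- r5,r1: IF@1 ID@2 stall=0 (-) EX@3 MEM@4 WB@5
I1 mul r1 <- r2,r4: IF@2 ID@3 stall=2 (RAW on I0.r2 (WB@5)) EX@6 MEM@7 WB@8
I2 add r5 <- r3,r2: IF@3 ID@6 stall=0 (-) EX@7 MEM@8 WB@9
I3 ld r4 <- r2: IF@6 ID@7 stall=0 (-) EX@8 MEM@9 WB@10
I4 mul r5 <- r2,r2: IF@7 ID@8 stall=0 (-) EX@9 MEM@10 WB@11
I5 sub r1 <- r5,r4: IF@8 ID@9 stall=2 (RAW on I4.r5 (WB@11)) EX@12 MEM@13 WB@14
I6 mul r5 <- r5,r4: IF@9 ID@12 stall=0 (-) EX@13 MEM@14 WB@15

Answer: 15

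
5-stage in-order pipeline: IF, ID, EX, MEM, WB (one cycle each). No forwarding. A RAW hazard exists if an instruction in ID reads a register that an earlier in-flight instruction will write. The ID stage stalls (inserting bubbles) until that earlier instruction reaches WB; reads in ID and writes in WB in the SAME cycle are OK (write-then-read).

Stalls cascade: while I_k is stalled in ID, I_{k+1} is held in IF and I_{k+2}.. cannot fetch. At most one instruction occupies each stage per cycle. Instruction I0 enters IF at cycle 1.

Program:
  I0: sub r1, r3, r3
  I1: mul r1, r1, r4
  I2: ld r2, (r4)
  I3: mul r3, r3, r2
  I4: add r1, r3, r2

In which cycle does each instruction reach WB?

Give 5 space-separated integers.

Answer: 5 8 9 12 15

Derivation:
I0 sub r1 <- r3,r3: IF@1 ID@2 stall=0 (-) EX@3 MEM@4 WB@5
I1 mul r1 <- r1,r4: IF@2 ID@3 stall=2 (RAW on I0.r1 (WB@5)) EX@6 MEM@7 WB@8
I2 ld r2 <- r4: IF@3 ID@6 stall=0 (-) EX@7 MEM@8 WB@9
I3 mul r3 <- r3,r2: IF@6 ID@7 stall=2 (RAW on I2.r2 (WB@9)) EX@10 MEM@11 WB@12
I4 add r1 <- r3,r2: IF@7 ID@10 stall=2 (RAW on I3.r3 (WB@12)) EX@13 MEM@14 WB@15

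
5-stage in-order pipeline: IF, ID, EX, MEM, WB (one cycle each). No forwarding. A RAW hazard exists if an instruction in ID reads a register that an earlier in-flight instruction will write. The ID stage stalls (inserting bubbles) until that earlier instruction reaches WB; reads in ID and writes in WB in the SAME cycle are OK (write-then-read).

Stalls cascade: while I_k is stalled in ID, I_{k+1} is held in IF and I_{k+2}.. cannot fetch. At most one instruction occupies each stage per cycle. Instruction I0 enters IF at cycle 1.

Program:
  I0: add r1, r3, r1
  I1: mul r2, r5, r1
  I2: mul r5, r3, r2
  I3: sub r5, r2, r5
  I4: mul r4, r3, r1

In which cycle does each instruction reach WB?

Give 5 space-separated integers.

I0 add r1 <- r3,r1: IF@1 ID@2 stall=0 (-) EX@3 MEM@4 WB@5
I1 mul r2 <- r5,r1: IF@2 ID@3 stall=2 (RAW on I0.r1 (WB@5)) EX@6 MEM@7 WB@8
I2 mul r5 <- r3,r2: IF@3 ID@6 stall=2 (RAW on I1.r2 (WB@8)) EX@9 MEM@10 WB@11
I3 sub r5 <- r2,r5: IF@6 ID@9 stall=2 (RAW on I2.r5 (WB@11)) EX@12 MEM@13 WB@14
I4 mul r4 <- r3,r1: IF@9 ID@12 stall=0 (-) EX@13 MEM@14 WB@15

Answer: 5 8 11 14 15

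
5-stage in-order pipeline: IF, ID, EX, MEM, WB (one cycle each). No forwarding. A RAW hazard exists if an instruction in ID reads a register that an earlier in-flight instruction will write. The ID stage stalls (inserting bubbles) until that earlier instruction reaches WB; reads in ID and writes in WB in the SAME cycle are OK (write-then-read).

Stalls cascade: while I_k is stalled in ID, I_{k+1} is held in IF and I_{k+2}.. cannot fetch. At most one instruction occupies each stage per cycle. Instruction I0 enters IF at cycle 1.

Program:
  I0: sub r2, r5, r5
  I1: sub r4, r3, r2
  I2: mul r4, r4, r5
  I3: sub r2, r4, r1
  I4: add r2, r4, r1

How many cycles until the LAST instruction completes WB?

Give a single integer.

I0 sub r2 <- r5,r5: IF@1 ID@2 stall=0 (-) EX@3 MEM@4 WB@5
I1 sub r4 <- r3,r2: IF@2 ID@3 stall=2 (RAW on I0.r2 (WB@5)) EX@6 MEM@7 WB@8
I2 mul r4 <- r4,r5: IF@3 ID@6 stall=2 (RAW on I1.r4 (WB@8)) EX@9 MEM@10 WB@11
I3 sub r2 <- r4,r1: IF@6 ID@9 stall=2 (RAW on I2.r4 (WB@11)) EX@12 MEM@13 WB@14
I4 add r2 <- r4,r1: IF@9 ID@12 stall=0 (-) EX@13 MEM@14 WB@15

Answer: 15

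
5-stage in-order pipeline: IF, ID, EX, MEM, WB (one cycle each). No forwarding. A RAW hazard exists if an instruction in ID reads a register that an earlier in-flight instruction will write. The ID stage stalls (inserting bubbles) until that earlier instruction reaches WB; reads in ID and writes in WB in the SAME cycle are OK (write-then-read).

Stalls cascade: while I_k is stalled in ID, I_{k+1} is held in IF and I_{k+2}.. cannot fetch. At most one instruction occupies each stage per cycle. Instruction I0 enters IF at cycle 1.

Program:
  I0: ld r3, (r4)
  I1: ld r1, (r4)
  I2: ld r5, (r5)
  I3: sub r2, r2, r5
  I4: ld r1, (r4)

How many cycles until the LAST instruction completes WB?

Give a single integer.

I0 ld r3 <- r4: IF@1 ID@2 stall=0 (-) EX@3 MEM@4 WB@5
I1 ld r1 <- r4: IF@2 ID@3 stall=0 (-) EX@4 MEM@5 WB@6
I2 ld r5 <- r5: IF@3 ID@4 stall=0 (-) EX@5 MEM@6 WB@7
I3 sub r2 <- r2,r5: IF@4 ID@5 stall=2 (RAW on I2.r5 (WB@7)) EX@8 MEM@9 WB@10
I4 ld r1 <- r4: IF@5 ID@8 stall=0 (-) EX@9 MEM@10 WB@11

Answer: 11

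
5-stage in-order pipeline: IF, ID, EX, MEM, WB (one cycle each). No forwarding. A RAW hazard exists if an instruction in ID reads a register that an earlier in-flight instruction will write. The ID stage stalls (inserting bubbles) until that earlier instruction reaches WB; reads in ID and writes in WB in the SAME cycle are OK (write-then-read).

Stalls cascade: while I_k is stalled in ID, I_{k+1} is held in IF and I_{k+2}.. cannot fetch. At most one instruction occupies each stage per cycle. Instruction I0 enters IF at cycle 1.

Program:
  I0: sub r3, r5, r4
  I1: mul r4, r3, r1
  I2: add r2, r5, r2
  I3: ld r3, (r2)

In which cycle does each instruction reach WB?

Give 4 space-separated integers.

Answer: 5 8 9 12

Derivation:
I0 sub r3 <- r5,r4: IF@1 ID@2 stall=0 (-) EX@3 MEM@4 WB@5
I1 mul r4 <- r3,r1: IF@2 ID@3 stall=2 (RAW on I0.r3 (WB@5)) EX@6 MEM@7 WB@8
I2 add r2 <- r5,r2: IF@3 ID@6 stall=0 (-) EX@7 MEM@8 WB@9
I3 ld r3 <- r2: IF@6 ID@7 stall=2 (RAW on I2.r2 (WB@9)) EX@10 MEM@11 WB@12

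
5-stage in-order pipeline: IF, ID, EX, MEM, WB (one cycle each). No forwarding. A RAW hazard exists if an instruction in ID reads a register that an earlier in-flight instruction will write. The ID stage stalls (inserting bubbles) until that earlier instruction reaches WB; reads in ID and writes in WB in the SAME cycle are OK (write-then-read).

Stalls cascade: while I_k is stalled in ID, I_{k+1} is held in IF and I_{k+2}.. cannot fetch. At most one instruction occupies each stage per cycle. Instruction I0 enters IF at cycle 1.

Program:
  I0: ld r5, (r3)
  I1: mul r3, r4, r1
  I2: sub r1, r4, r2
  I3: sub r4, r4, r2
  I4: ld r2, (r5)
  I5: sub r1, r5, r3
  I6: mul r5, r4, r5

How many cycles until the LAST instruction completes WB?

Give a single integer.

Answer: 11

Derivation:
I0 ld r5 <- r3: IF@1 ID@2 stall=0 (-) EX@3 MEM@4 WB@5
I1 mul r3 <- r4,r1: IF@2 ID@3 stall=0 (-) EX@4 MEM@5 WB@6
I2 sub r1 <- r4,r2: IF@3 ID@4 stall=0 (-) EX@5 MEM@6 WB@7
I3 sub r4 <- r4,r2: IF@4 ID@5 stall=0 (-) EX@6 MEM@7 WB@8
I4 ld r2 <- r5: IF@5 ID@6 stall=0 (-) EX@7 MEM@8 WB@9
I5 sub r1 <- r5,r3: IF@6 ID@7 stall=0 (-) EX@8 MEM@9 WB@10
I6 mul r5 <- r4,r5: IF@7 ID@8 stall=0 (-) EX@9 MEM@10 WB@11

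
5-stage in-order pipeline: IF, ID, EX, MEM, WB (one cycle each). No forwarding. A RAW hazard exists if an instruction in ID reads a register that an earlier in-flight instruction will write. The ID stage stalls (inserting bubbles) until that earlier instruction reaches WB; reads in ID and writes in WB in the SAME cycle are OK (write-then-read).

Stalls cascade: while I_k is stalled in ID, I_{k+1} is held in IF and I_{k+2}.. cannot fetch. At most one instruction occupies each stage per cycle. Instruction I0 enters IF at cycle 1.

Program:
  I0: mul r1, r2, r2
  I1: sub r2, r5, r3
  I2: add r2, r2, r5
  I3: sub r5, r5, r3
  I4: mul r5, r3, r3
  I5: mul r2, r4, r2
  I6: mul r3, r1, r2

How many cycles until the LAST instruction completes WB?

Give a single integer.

Answer: 15

Derivation:
I0 mul r1 <- r2,r2: IF@1 ID@2 stall=0 (-) EX@3 MEM@4 WB@5
I1 sub r2 <- r5,r3: IF@2 ID@3 stall=0 (-) EX@4 MEM@5 WB@6
I2 add r2 <- r2,r5: IF@3 ID@4 stall=2 (RAW on I1.r2 (WB@6)) EX@7 MEM@8 WB@9
I3 sub r5 <- r5,r3: IF@4 ID@7 stall=0 (-) EX@8 MEM@9 WB@10
I4 mul r5 <- r3,r3: IF@7 ID@8 stall=0 (-) EX@9 MEM@10 WB@11
I5 mul r2 <- r4,r2: IF@8 ID@9 stall=0 (-) EX@10 MEM@11 WB@12
I6 mul r3 <- r1,r2: IF@9 ID@10 stall=2 (RAW on I5.r2 (WB@12)) EX@13 MEM@14 WB@15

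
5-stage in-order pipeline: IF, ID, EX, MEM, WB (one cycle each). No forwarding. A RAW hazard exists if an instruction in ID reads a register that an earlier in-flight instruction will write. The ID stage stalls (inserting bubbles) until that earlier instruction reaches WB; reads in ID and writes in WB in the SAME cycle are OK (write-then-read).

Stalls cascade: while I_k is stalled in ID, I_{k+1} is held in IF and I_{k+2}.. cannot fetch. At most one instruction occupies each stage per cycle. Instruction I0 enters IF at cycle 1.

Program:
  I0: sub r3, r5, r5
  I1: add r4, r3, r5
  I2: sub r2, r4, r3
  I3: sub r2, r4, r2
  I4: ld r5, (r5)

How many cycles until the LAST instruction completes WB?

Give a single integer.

I0 sub r3 <- r5,r5: IF@1 ID@2 stall=0 (-) EX@3 MEM@4 WB@5
I1 add r4 <- r3,r5: IF@2 ID@3 stall=2 (RAW on I0.r3 (WB@5)) EX@6 MEM@7 WB@8
I2 sub r2 <- r4,r3: IF@3 ID@6 stall=2 (RAW on I1.r4 (WB@8)) EX@9 MEM@10 WB@11
I3 sub r2 <- r4,r2: IF@6 ID@9 stall=2 (RAW on I2.r2 (WB@11)) EX@12 MEM@13 WB@14
I4 ld r5 <- r5: IF@9 ID@12 stall=0 (-) EX@13 MEM@14 WB@15

Answer: 15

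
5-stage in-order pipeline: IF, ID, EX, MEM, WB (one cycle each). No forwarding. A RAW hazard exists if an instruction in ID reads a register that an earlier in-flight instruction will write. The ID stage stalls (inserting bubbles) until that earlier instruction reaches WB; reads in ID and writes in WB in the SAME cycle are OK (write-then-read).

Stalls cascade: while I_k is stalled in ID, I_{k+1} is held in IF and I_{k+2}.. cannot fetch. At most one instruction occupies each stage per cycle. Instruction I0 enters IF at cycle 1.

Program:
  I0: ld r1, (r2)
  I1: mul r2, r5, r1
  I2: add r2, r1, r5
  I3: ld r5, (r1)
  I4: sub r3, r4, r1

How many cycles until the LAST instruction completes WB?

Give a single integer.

I0 ld r1 <- r2: IF@1 ID@2 stall=0 (-) EX@3 MEM@4 WB@5
I1 mul r2 <- r5,r1: IF@2 ID@3 stall=2 (RAW on I0.r1 (WB@5)) EX@6 MEM@7 WB@8
I2 add r2 <- r1,r5: IF@3 ID@6 stall=0 (-) EX@7 MEM@8 WB@9
I3 ld r5 <- r1: IF@6 ID@7 stall=0 (-) EX@8 MEM@9 WB@10
I4 sub r3 <- r4,r1: IF@7 ID@8 stall=0 (-) EX@9 MEM@10 WB@11

Answer: 11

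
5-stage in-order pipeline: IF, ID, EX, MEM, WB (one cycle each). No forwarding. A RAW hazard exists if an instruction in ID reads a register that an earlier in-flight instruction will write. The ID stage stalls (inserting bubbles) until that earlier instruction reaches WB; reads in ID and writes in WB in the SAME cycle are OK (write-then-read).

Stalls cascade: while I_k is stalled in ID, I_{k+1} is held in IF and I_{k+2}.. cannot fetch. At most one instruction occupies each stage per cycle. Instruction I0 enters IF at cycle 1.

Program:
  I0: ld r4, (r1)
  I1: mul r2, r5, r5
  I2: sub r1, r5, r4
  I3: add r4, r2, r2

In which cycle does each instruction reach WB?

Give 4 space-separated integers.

Answer: 5 6 8 9

Derivation:
I0 ld r4 <- r1: IF@1 ID@2 stall=0 (-) EX@3 MEM@4 WB@5
I1 mul r2 <- r5,r5: IF@2 ID@3 stall=0 (-) EX@4 MEM@5 WB@6
I2 sub r1 <- r5,r4: IF@3 ID@4 stall=1 (RAW on I0.r4 (WB@5)) EX@6 MEM@7 WB@8
I3 add r4 <- r2,r2: IF@4 ID@6 stall=0 (-) EX@7 MEM@8 WB@9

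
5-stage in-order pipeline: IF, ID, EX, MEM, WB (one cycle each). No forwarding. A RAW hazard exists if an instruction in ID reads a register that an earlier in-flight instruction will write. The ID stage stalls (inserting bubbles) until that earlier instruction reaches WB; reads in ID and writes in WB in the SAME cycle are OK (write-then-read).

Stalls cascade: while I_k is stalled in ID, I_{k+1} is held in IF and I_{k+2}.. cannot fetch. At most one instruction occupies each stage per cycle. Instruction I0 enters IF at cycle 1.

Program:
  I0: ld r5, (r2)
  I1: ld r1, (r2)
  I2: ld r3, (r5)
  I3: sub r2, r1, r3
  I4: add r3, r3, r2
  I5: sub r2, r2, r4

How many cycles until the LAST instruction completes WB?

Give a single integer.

Answer: 15

Derivation:
I0 ld r5 <- r2: IF@1 ID@2 stall=0 (-) EX@3 MEM@4 WB@5
I1 ld r1 <- r2: IF@2 ID@3 stall=0 (-) EX@4 MEM@5 WB@6
I2 ld r3 <- r5: IF@3 ID@4 stall=1 (RAW on I0.r5 (WB@5)) EX@6 MEM@7 WB@8
I3 sub r2 <- r1,r3: IF@4 ID@6 stall=2 (RAW on I2.r3 (WB@8)) EX@9 MEM@10 WB@11
I4 add r3 <- r3,r2: IF@6 ID@9 stall=2 (RAW on I3.r2 (WB@11)) EX@12 MEM@13 WB@14
I5 sub r2 <- r2,r4: IF@9 ID@12 stall=0 (-) EX@13 MEM@14 WB@15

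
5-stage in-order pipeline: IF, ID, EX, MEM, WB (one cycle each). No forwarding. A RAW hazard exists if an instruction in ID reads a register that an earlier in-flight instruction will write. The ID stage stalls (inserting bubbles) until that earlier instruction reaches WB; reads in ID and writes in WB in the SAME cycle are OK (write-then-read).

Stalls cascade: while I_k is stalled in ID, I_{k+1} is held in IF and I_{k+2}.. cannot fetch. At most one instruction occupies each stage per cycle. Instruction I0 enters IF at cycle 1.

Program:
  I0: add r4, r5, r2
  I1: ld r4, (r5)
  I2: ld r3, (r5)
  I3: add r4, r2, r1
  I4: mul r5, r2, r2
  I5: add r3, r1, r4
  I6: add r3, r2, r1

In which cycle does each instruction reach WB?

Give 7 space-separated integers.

Answer: 5 6 7 8 9 11 12

Derivation:
I0 add r4 <- r5,r2: IF@1 ID@2 stall=0 (-) EX@3 MEM@4 WB@5
I1 ld r4 <- r5: IF@2 ID@3 stall=0 (-) EX@4 MEM@5 WB@6
I2 ld r3 <- r5: IF@3 ID@4 stall=0 (-) EX@5 MEM@6 WB@7
I3 add r4 <- r2,r1: IF@4 ID@5 stall=0 (-) EX@6 MEM@7 WB@8
I4 mul r5 <- r2,r2: IF@5 ID@6 stall=0 (-) EX@7 MEM@8 WB@9
I5 add r3 <- r1,r4: IF@6 ID@7 stall=1 (RAW on I3.r4 (WB@8)) EX@9 MEM@10 WB@11
I6 add r3 <- r2,r1: IF@7 ID@9 stall=0 (-) EX@10 MEM@11 WB@12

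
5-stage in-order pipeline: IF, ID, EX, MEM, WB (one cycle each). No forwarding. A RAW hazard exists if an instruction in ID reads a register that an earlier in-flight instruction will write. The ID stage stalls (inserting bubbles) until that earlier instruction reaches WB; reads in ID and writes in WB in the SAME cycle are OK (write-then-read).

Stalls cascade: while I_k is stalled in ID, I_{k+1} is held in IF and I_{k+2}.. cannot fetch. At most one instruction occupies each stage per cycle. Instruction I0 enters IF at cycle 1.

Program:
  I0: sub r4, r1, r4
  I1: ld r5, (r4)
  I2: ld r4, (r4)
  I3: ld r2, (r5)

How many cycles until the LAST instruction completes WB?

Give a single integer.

Answer: 11

Derivation:
I0 sub r4 <- r1,r4: IF@1 ID@2 stall=0 (-) EX@3 MEM@4 WB@5
I1 ld r5 <- r4: IF@2 ID@3 stall=2 (RAW on I0.r4 (WB@5)) EX@6 MEM@7 WB@8
I2 ld r4 <- r4: IF@3 ID@6 stall=0 (-) EX@7 MEM@8 WB@9
I3 ld r2 <- r5: IF@6 ID@7 stall=1 (RAW on I1.r5 (WB@8)) EX@9 MEM@10 WB@11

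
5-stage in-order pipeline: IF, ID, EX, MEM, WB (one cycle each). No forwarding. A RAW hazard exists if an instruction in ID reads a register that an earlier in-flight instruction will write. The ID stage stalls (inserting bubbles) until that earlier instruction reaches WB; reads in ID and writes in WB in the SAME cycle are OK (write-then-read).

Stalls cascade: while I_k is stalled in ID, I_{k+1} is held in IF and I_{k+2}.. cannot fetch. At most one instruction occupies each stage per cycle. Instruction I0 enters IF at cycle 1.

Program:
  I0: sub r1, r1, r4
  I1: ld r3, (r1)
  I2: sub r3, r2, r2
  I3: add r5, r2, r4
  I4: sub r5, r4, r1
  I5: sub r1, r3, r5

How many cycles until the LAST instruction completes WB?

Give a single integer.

Answer: 14

Derivation:
I0 sub r1 <- r1,r4: IF@1 ID@2 stall=0 (-) EX@3 MEM@4 WB@5
I1 ld r3 <- r1: IF@2 ID@3 stall=2 (RAW on I0.r1 (WB@5)) EX@6 MEM@7 WB@8
I2 sub r3 <- r2,r2: IF@3 ID@6 stall=0 (-) EX@7 MEM@8 WB@9
I3 add r5 <- r2,r4: IF@6 ID@7 stall=0 (-) EX@8 MEM@9 WB@10
I4 sub r5 <- r4,r1: IF@7 ID@8 stall=0 (-) EX@9 MEM@10 WB@11
I5 sub r1 <- r3,r5: IF@8 ID@9 stall=2 (RAW on I4.r5 (WB@11)) EX@12 MEM@13 WB@14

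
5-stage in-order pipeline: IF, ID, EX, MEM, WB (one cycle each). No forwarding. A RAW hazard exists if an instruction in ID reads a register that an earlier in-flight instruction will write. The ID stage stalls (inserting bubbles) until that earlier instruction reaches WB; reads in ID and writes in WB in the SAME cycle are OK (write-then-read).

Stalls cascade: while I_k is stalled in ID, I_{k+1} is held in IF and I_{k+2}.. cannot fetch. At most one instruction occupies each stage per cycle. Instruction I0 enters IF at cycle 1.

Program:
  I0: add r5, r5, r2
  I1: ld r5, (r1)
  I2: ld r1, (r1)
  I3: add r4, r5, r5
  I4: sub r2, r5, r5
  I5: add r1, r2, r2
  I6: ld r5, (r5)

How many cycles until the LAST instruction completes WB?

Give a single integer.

Answer: 14

Derivation:
I0 add r5 <- r5,r2: IF@1 ID@2 stall=0 (-) EX@3 MEM@4 WB@5
I1 ld r5 <- r1: IF@2 ID@3 stall=0 (-) EX@4 MEM@5 WB@6
I2 ld r1 <- r1: IF@3 ID@4 stall=0 (-) EX@5 MEM@6 WB@7
I3 add r4 <- r5,r5: IF@4 ID@5 stall=1 (RAW on I1.r5 (WB@6)) EX@7 MEM@8 WB@9
I4 sub r2 <- r5,r5: IF@5 ID@7 stall=0 (-) EX@8 MEM@9 WB@10
I5 add r1 <- r2,r2: IF@7 ID@8 stall=2 (RAW on I4.r2 (WB@10)) EX@11 MEM@12 WB@13
I6 ld r5 <- r5: IF@8 ID@11 stall=0 (-) EX@12 MEM@13 WB@14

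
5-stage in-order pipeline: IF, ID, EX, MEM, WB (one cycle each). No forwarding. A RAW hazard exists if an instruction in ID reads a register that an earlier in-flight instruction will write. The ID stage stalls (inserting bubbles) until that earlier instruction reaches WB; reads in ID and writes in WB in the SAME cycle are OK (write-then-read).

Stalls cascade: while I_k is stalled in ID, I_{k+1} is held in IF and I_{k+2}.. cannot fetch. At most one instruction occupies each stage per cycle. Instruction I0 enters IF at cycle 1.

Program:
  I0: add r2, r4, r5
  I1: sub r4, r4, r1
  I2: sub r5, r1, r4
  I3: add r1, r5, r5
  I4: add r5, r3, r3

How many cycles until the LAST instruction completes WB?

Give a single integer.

I0 add r2 <- r4,r5: IF@1 ID@2 stall=0 (-) EX@3 MEM@4 WB@5
I1 sub r4 <- r4,r1: IF@2 ID@3 stall=0 (-) EX@4 MEM@5 WB@6
I2 sub r5 <- r1,r4: IF@3 ID@4 stall=2 (RAW on I1.r4 (WB@6)) EX@7 MEM@8 WB@9
I3 add r1 <- r5,r5: IF@4 ID@7 stall=2 (RAW on I2.r5 (WB@9)) EX@10 MEM@11 WB@12
I4 add r5 <- r3,r3: IF@7 ID@10 stall=0 (-) EX@11 MEM@12 WB@13

Answer: 13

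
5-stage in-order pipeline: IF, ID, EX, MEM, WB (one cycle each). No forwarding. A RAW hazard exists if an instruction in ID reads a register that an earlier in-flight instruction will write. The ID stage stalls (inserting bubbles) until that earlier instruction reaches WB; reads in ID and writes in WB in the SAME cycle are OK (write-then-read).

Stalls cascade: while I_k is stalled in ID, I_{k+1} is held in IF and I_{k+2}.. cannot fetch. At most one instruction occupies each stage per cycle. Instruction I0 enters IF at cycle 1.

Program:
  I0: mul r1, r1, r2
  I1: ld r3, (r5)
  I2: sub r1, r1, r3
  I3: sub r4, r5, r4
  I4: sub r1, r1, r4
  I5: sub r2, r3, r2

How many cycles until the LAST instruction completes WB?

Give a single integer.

Answer: 14

Derivation:
I0 mul r1 <- r1,r2: IF@1 ID@2 stall=0 (-) EX@3 MEM@4 WB@5
I1 ld r3 <- r5: IF@2 ID@3 stall=0 (-) EX@4 MEM@5 WB@6
I2 sub r1 <- r1,r3: IF@3 ID@4 stall=2 (RAW on I1.r3 (WB@6)) EX@7 MEM@8 WB@9
I3 sub r4 <- r5,r4: IF@4 ID@7 stall=0 (-) EX@8 MEM@9 WB@10
I4 sub r1 <- r1,r4: IF@7 ID@8 stall=2 (RAW on I3.r4 (WB@10)) EX@11 MEM@12 WB@13
I5 sub r2 <- r3,r2: IF@8 ID@11 stall=0 (-) EX@12 MEM@13 WB@14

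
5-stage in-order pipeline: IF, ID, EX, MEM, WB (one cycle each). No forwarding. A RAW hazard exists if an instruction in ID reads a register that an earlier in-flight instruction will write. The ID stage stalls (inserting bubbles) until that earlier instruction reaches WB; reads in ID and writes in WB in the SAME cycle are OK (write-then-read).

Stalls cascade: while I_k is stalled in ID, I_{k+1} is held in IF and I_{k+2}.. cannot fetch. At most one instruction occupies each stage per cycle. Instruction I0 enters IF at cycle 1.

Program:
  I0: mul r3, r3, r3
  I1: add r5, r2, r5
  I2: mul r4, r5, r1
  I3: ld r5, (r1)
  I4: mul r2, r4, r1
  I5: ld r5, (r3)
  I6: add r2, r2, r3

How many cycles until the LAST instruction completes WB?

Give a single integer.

Answer: 15

Derivation:
I0 mul r3 <- r3,r3: IF@1 ID@2 stall=0 (-) EX@3 MEM@4 WB@5
I1 add r5 <- r2,r5: IF@2 ID@3 stall=0 (-) EX@4 MEM@5 WB@6
I2 mul r4 <- r5,r1: IF@3 ID@4 stall=2 (RAW on I1.r5 (WB@6)) EX@7 MEM@8 WB@9
I3 ld r5 <- r1: IF@4 ID@7 stall=0 (-) EX@8 MEM@9 WB@10
I4 mul r2 <- r4,r1: IF@7 ID@8 stall=1 (RAW on I2.r4 (WB@9)) EX@10 MEM@11 WB@12
I5 ld r5 <- r3: IF@8 ID@10 stall=0 (-) EX@11 MEM@12 WB@13
I6 add r2 <- r2,r3: IF@10 ID@11 stall=1 (RAW on I4.r2 (WB@12)) EX@13 MEM@14 WB@15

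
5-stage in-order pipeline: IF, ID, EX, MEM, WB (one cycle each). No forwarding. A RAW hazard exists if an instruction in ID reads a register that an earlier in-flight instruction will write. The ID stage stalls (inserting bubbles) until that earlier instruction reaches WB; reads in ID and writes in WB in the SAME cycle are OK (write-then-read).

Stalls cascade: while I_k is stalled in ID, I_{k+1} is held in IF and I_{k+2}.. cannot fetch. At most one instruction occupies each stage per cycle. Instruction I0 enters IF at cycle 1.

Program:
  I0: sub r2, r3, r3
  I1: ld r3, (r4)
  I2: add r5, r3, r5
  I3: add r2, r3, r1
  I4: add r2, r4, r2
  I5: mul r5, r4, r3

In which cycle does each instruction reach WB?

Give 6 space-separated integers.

Answer: 5 6 9 10 13 14

Derivation:
I0 sub r2 <- r3,r3: IF@1 ID@2 stall=0 (-) EX@3 MEM@4 WB@5
I1 ld r3 <- r4: IF@2 ID@3 stall=0 (-) EX@4 MEM@5 WB@6
I2 add r5 <- r3,r5: IF@3 ID@4 stall=2 (RAW on I1.r3 (WB@6)) EX@7 MEM@8 WB@9
I3 add r2 <- r3,r1: IF@4 ID@7 stall=0 (-) EX@8 MEM@9 WB@10
I4 add r2 <- r4,r2: IF@7 ID@8 stall=2 (RAW on I3.r2 (WB@10)) EX@11 MEM@12 WB@13
I5 mul r5 <- r4,r3: IF@8 ID@11 stall=0 (-) EX@12 MEM@13 WB@14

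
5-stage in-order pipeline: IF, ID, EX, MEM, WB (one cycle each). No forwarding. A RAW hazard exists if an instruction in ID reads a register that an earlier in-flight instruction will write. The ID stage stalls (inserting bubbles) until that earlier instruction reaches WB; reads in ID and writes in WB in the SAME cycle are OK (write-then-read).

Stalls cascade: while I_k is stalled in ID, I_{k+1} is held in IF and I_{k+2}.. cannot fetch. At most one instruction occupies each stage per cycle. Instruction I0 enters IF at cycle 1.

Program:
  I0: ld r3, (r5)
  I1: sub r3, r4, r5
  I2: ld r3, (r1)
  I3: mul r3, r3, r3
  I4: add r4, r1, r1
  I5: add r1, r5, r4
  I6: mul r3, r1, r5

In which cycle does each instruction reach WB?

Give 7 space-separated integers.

I0 ld r3 <- r5: IF@1 ID@2 stall=0 (-) EX@3 MEM@4 WB@5
I1 sub r3 <- r4,r5: IF@2 ID@3 stall=0 (-) EX@4 MEM@5 WB@6
I2 ld r3 <- r1: IF@3 ID@4 stall=0 (-) EX@5 MEM@6 WB@7
I3 mul r3 <- r3,r3: IF@4 ID@5 stall=2 (RAW on I2.r3 (WB@7)) EX@8 MEM@9 WB@10
I4 add r4 <- r1,r1: IF@5 ID@8 stall=0 (-) EX@9 MEM@10 WB@11
I5 add r1 <- r5,r4: IF@8 ID@9 stall=2 (RAW on I4.r4 (WB@11)) EX@12 MEM@13 WB@14
I6 mul r3 <- r1,r5: IF@9 ID@12 stall=2 (RAW on I5.r1 (WB@14)) EX@15 MEM@16 WB@17

Answer: 5 6 7 10 11 14 17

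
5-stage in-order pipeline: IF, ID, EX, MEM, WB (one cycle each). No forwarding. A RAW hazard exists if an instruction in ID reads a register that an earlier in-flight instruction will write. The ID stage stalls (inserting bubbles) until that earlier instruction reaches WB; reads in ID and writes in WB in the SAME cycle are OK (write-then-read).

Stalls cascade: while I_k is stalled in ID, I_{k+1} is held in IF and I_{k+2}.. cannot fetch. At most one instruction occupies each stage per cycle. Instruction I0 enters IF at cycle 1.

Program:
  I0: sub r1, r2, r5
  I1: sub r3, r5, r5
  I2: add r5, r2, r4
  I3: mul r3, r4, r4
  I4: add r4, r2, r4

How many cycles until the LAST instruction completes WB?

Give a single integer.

I0 sub r1 <- r2,r5: IF@1 ID@2 stall=0 (-) EX@3 MEM@4 WB@5
I1 sub r3 <- r5,r5: IF@2 ID@3 stall=0 (-) EX@4 MEM@5 WB@6
I2 add r5 <- r2,r4: IF@3 ID@4 stall=0 (-) EX@5 MEM@6 WB@7
I3 mul r3 <- r4,r4: IF@4 ID@5 stall=0 (-) EX@6 MEM@7 WB@8
I4 add r4 <- r2,r4: IF@5 ID@6 stall=0 (-) EX@7 MEM@8 WB@9

Answer: 9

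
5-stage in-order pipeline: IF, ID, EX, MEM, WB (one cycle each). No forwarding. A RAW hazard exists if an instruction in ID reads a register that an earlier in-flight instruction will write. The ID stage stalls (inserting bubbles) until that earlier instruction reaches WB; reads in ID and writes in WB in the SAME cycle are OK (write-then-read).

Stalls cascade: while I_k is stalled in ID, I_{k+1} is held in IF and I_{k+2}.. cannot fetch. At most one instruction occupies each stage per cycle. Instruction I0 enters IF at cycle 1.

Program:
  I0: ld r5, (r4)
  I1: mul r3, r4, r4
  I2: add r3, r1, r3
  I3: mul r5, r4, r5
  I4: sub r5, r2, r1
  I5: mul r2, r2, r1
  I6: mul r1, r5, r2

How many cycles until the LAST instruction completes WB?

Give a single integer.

I0 ld r5 <- r4: IF@1 ID@2 stall=0 (-) EX@3 MEM@4 WB@5
I1 mul r3 <- r4,r4: IF@2 ID@3 stall=0 (-) EX@4 MEM@5 WB@6
I2 add r3 <- r1,r3: IF@3 ID@4 stall=2 (RAW on I1.r3 (WB@6)) EX@7 MEM@8 WB@9
I3 mul r5 <- r4,r5: IF@4 ID@7 stall=0 (-) EX@8 MEM@9 WB@10
I4 sub r5 <- r2,r1: IF@7 ID@8 stall=0 (-) EX@9 MEM@10 WB@11
I5 mul r2 <- r2,r1: IF@8 ID@9 stall=0 (-) EX@10 MEM@11 WB@12
I6 mul r1 <- r5,r2: IF@9 ID@10 stall=2 (RAW on I5.r2 (WB@12)) EX@13 MEM@14 WB@15

Answer: 15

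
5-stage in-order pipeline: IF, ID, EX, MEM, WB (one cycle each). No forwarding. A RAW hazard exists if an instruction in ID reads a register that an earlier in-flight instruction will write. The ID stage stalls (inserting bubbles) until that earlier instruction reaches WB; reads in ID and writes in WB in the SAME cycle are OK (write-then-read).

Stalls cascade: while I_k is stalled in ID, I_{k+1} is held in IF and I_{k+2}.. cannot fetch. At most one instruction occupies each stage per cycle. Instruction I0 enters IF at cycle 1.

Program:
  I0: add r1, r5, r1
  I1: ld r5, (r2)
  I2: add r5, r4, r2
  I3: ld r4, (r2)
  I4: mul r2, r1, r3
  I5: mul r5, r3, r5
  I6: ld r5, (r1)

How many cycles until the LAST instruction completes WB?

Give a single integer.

I0 add r1 <- r5,r1: IF@1 ID@2 stall=0 (-) EX@3 MEM@4 WB@5
I1 ld r5 <- r2: IF@2 ID@3 stall=0 (-) EX@4 MEM@5 WB@6
I2 add r5 <- r4,r2: IF@3 ID@4 stall=0 (-) EX@5 MEM@6 WB@7
I3 ld r4 <- r2: IF@4 ID@5 stall=0 (-) EX@6 MEM@7 WB@8
I4 mul r2 <- r1,r3: IF@5 ID@6 stall=0 (-) EX@7 MEM@8 WB@9
I5 mul r5 <- r3,r5: IF@6 ID@7 stall=0 (-) EX@8 MEM@9 WB@10
I6 ld r5 <- r1: IF@7 ID@8 stall=0 (-) EX@9 MEM@10 WB@11

Answer: 11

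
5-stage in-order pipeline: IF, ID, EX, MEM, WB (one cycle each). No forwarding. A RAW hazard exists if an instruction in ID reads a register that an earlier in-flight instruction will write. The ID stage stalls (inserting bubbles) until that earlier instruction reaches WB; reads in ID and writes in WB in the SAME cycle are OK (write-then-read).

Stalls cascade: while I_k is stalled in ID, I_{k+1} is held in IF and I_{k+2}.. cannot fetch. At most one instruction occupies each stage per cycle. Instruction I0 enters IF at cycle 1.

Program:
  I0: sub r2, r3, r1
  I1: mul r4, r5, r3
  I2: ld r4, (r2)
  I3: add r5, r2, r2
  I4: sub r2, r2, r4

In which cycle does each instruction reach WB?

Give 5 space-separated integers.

I0 sub r2 <- r3,r1: IF@1 ID@2 stall=0 (-) EX@3 MEM@4 WB@5
I1 mul r4 <- r5,r3: IF@2 ID@3 stall=0 (-) EX@4 MEM@5 WB@6
I2 ld r4 <- r2: IF@3 ID@4 stall=1 (RAW on I0.r2 (WB@5)) EX@6 MEM@7 WB@8
I3 add r5 <- r2,r2: IF@4 ID@6 stall=0 (-) EX@7 MEM@8 WB@9
I4 sub r2 <- r2,r4: IF@6 ID@7 stall=1 (RAW on I2.r4 (WB@8)) EX@9 MEM@10 WB@11

Answer: 5 6 8 9 11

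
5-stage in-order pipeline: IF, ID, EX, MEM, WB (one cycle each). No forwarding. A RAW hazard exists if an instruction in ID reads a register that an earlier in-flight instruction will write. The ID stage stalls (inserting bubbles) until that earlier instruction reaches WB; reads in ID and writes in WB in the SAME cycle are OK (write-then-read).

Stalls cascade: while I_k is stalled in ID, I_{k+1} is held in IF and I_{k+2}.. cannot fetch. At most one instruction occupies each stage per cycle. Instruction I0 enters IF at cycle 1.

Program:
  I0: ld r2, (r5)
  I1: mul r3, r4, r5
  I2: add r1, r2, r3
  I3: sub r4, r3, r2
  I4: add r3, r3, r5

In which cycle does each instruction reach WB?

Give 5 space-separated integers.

Answer: 5 6 9 10 11

Derivation:
I0 ld r2 <- r5: IF@1 ID@2 stall=0 (-) EX@3 MEM@4 WB@5
I1 mul r3 <- r4,r5: IF@2 ID@3 stall=0 (-) EX@4 MEM@5 WB@6
I2 add r1 <- r2,r3: IF@3 ID@4 stall=2 (RAW on I1.r3 (WB@6)) EX@7 MEM@8 WB@9
I3 sub r4 <- r3,r2: IF@4 ID@7 stall=0 (-) EX@8 MEM@9 WB@10
I4 add r3 <- r3,r5: IF@7 ID@8 stall=0 (-) EX@9 MEM@10 WB@11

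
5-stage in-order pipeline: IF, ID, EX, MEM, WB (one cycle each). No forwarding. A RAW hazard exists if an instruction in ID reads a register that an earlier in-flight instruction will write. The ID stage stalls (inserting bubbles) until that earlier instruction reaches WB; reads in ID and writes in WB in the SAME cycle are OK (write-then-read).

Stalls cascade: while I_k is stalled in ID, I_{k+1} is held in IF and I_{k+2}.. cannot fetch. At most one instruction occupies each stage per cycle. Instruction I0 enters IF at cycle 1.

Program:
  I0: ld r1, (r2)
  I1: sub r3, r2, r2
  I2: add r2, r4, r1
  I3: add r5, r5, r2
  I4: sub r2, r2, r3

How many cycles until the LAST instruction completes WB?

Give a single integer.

Answer: 12

Derivation:
I0 ld r1 <- r2: IF@1 ID@2 stall=0 (-) EX@3 MEM@4 WB@5
I1 sub r3 <- r2,r2: IF@2 ID@3 stall=0 (-) EX@4 MEM@5 WB@6
I2 add r2 <- r4,r1: IF@3 ID@4 stall=1 (RAW on I0.r1 (WB@5)) EX@6 MEM@7 WB@8
I3 add r5 <- r5,r2: IF@4 ID@6 stall=2 (RAW on I2.r2 (WB@8)) EX@9 MEM@10 WB@11
I4 sub r2 <- r2,r3: IF@6 ID@9 stall=0 (-) EX@10 MEM@11 WB@12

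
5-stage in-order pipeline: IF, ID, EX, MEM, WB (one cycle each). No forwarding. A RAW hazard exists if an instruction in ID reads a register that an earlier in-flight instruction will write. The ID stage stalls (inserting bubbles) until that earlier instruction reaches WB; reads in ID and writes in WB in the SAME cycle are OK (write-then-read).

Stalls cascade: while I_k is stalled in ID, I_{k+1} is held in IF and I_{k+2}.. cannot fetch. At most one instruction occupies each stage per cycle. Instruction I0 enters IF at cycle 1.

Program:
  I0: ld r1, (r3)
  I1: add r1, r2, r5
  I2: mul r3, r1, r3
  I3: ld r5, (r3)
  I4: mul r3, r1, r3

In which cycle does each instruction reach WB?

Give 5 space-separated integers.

I0 ld r1 <- r3: IF@1 ID@2 stall=0 (-) EX@3 MEM@4 WB@5
I1 add r1 <- r2,r5: IF@2 ID@3 stall=0 (-) EX@4 MEM@5 WB@6
I2 mul r3 <- r1,r3: IF@3 ID@4 stall=2 (RAW on I1.r1 (WB@6)) EX@7 MEM@8 WB@9
I3 ld r5 <- r3: IF@4 ID@7 stall=2 (RAW on I2.r3 (WB@9)) EX@10 MEM@11 WB@12
I4 mul r3 <- r1,r3: IF@7 ID@10 stall=0 (-) EX@11 MEM@12 WB@13

Answer: 5 6 9 12 13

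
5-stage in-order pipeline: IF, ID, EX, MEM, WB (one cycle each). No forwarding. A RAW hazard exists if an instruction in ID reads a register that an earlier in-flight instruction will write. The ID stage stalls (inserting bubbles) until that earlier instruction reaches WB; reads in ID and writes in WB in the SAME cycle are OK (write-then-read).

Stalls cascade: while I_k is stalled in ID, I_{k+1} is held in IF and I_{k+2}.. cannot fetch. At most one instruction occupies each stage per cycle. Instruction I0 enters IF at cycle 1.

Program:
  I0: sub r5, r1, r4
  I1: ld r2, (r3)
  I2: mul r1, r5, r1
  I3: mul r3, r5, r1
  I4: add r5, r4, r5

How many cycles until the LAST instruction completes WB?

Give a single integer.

I0 sub r5 <- r1,r4: IF@1 ID@2 stall=0 (-) EX@3 MEM@4 WB@5
I1 ld r2 <- r3: IF@2 ID@3 stall=0 (-) EX@4 MEM@5 WB@6
I2 mul r1 <- r5,r1: IF@3 ID@4 stall=1 (RAW on I0.r5 (WB@5)) EX@6 MEM@7 WB@8
I3 mul r3 <- r5,r1: IF@4 ID@6 stall=2 (RAW on I2.r1 (WB@8)) EX@9 MEM@10 WB@11
I4 add r5 <- r4,r5: IF@6 ID@9 stall=0 (-) EX@10 MEM@11 WB@12

Answer: 12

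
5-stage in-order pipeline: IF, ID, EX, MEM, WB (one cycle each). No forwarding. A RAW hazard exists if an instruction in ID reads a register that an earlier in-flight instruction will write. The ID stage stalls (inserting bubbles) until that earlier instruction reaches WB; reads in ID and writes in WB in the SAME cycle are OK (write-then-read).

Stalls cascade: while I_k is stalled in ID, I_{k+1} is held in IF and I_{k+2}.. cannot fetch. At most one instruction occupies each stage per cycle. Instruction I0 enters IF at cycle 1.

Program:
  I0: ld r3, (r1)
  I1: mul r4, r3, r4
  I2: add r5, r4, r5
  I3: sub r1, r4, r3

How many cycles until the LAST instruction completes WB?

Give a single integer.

I0 ld r3 <- r1: IF@1 ID@2 stall=0 (-) EX@3 MEM@4 WB@5
I1 mul r4 <- r3,r4: IF@2 ID@3 stall=2 (RAW on I0.r3 (WB@5)) EX@6 MEM@7 WB@8
I2 add r5 <- r4,r5: IF@3 ID@6 stall=2 (RAW on I1.r4 (WB@8)) EX@9 MEM@10 WB@11
I3 sub r1 <- r4,r3: IF@6 ID@9 stall=0 (-) EX@10 MEM@11 WB@12

Answer: 12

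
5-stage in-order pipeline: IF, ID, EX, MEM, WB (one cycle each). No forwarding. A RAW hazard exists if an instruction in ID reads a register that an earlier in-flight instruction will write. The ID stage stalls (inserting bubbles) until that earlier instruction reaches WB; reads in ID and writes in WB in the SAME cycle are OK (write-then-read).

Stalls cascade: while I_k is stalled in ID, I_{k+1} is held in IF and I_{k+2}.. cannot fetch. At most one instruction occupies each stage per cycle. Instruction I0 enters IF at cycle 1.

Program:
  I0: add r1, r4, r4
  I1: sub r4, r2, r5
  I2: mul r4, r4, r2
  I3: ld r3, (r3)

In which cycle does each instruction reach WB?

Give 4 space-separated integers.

I0 add r1 <- r4,r4: IF@1 ID@2 stall=0 (-) EX@3 MEM@4 WB@5
I1 sub r4 <- r2,r5: IF@2 ID@3 stall=0 (-) EX@4 MEM@5 WB@6
I2 mul r4 <- r4,r2: IF@3 ID@4 stall=2 (RAW on I1.r4 (WB@6)) EX@7 MEM@8 WB@9
I3 ld r3 <- r3: IF@4 ID@7 stall=0 (-) EX@8 MEM@9 WB@10

Answer: 5 6 9 10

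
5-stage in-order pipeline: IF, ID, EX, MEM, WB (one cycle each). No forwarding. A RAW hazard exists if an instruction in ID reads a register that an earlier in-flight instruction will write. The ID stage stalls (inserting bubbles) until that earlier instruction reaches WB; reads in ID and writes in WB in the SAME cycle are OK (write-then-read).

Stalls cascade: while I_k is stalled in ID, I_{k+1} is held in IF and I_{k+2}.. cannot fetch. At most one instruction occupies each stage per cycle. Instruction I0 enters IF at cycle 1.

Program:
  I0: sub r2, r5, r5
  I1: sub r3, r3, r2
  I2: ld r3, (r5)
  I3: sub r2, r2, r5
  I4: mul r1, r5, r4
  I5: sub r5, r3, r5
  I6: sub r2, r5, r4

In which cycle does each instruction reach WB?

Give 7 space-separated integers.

I0 sub r2 <- r5,r5: IF@1 ID@2 stall=0 (-) EX@3 MEM@4 WB@5
I1 sub r3 <- r3,r2: IF@2 ID@3 stall=2 (RAW on I0.r2 (WB@5)) EX@6 MEM@7 WB@8
I2 ld r3 <- r5: IF@3 ID@6 stall=0 (-) EX@7 MEM@8 WB@9
I3 sub r2 <- r2,r5: IF@6 ID@7 stall=0 (-) EX@8 MEM@9 WB@10
I4 mul r1 <- r5,r4: IF@7 ID@8 stall=0 (-) EX@9 MEM@10 WB@11
I5 sub r5 <- r3,r5: IF@8 ID@9 stall=0 (-) EX@10 MEM@11 WB@12
I6 sub r2 <- r5,r4: IF@9 ID@10 stall=2 (RAW on I5.r5 (WB@12)) EX@13 MEM@14 WB@15

Answer: 5 8 9 10 11 12 15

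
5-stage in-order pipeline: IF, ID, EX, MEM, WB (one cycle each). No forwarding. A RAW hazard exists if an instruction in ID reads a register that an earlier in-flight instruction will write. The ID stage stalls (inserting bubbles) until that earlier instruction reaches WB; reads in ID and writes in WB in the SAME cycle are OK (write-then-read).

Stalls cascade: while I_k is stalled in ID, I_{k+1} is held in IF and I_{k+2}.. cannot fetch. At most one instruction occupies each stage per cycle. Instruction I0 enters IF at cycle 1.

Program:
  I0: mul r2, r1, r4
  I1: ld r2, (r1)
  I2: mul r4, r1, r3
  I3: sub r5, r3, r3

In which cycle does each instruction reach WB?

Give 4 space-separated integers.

Answer: 5 6 7 8

Derivation:
I0 mul r2 <- r1,r4: IF@1 ID@2 stall=0 (-) EX@3 MEM@4 WB@5
I1 ld r2 <- r1: IF@2 ID@3 stall=0 (-) EX@4 MEM@5 WB@6
I2 mul r4 <- r1,r3: IF@3 ID@4 stall=0 (-) EX@5 MEM@6 WB@7
I3 sub r5 <- r3,r3: IF@4 ID@5 stall=0 (-) EX@6 MEM@7 WB@8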